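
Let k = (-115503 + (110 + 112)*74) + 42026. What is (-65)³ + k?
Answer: -331674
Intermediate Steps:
k = -57049 (k = (-115503 + 222*74) + 42026 = (-115503 + 16428) + 42026 = -99075 + 42026 = -57049)
(-65)³ + k = (-65)³ - 57049 = -274625 - 57049 = -331674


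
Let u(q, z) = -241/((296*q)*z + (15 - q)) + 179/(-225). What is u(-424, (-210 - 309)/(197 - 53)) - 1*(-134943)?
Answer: 41241579502009/305624025 ≈ 1.3494e+5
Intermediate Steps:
u(q, z) = -179/225 - 241/(15 - q + 296*q*z) (u(q, z) = -241/(296*q*z + (15 - q)) + 179*(-1/225) = -241/(15 - q + 296*q*z) - 179/225 = -179/225 - 241/(15 - q + 296*q*z))
u(-424, (-210 - 309)/(197 - 53)) - 1*(-134943) = (-56910 + 179*(-424) - 52984*(-424)*(-210 - 309)/(197 - 53))/(225*(15 - 1*(-424) + 296*(-424)*((-210 - 309)/(197 - 53)))) - 1*(-134943) = (-56910 - 75896 - 52984*(-424)*(-519/144))/(225*(15 + 424 + 296*(-424)*(-519/144))) + 134943 = (-56910 - 75896 - 52984*(-424)*(-519*1/144))/(225*(15 + 424 + 296*(-424)*(-519*1/144))) + 134943 = (-56910 - 75896 - 52984*(-424)*(-173/48))/(225*(15 + 424 + 296*(-424)*(-173/48))) + 134943 = (-56910 - 75896 - 242905148/3)/(225*(15 + 424 + 1357012/3)) + 134943 = (1/225)*(-243303566/3)/(1358329/3) + 134943 = (1/225)*(3/1358329)*(-243303566/3) + 134943 = -243303566/305624025 + 134943 = 41241579502009/305624025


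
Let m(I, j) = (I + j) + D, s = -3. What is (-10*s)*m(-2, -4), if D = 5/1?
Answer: -30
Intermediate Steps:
D = 5 (D = 5*1 = 5)
m(I, j) = 5 + I + j (m(I, j) = (I + j) + 5 = 5 + I + j)
(-10*s)*m(-2, -4) = (-10*(-3))*(5 - 2 - 4) = 30*(-1) = -30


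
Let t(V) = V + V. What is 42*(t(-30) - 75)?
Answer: -5670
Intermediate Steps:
t(V) = 2*V
42*(t(-30) - 75) = 42*(2*(-30) - 75) = 42*(-60 - 75) = 42*(-135) = -5670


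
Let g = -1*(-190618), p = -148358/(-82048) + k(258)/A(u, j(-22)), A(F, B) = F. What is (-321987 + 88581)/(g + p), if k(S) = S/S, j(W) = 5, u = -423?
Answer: -4050329795712/3307854464629 ≈ -1.2245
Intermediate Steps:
k(S) = 1
p = 31336693/17353152 (p = -148358/(-82048) + 1/(-423) = -148358*(-1/82048) + 1*(-1/423) = 74179/41024 - 1/423 = 31336693/17353152 ≈ 1.8058)
g = 190618
(-321987 + 88581)/(g + p) = (-321987 + 88581)/(190618 + 31336693/17353152) = -233406/3307854464629/17353152 = -233406*17353152/3307854464629 = -4050329795712/3307854464629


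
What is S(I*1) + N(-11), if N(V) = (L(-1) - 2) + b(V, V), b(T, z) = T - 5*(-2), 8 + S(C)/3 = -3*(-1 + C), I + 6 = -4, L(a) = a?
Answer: 71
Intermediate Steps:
I = -10 (I = -6 - 4 = -10)
S(C) = -15 - 9*C (S(C) = -24 + 3*(-3*(-1 + C)) = -24 + 3*(3 - 3*C) = -24 + (9 - 9*C) = -15 - 9*C)
b(T, z) = 10 + T (b(T, z) = T + 10 = 10 + T)
N(V) = 7 + V (N(V) = (-1 - 2) + (10 + V) = -3 + (10 + V) = 7 + V)
S(I*1) + N(-11) = (-15 - (-90)) + (7 - 11) = (-15 - 9*(-10)) - 4 = (-15 + 90) - 4 = 75 - 4 = 71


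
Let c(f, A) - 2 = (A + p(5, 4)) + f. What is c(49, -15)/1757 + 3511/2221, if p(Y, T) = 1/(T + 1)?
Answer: 31246136/19511485 ≈ 1.6014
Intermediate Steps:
p(Y, T) = 1/(1 + T)
c(f, A) = 11/5 + A + f (c(f, A) = 2 + ((A + 1/(1 + 4)) + f) = 2 + ((A + 1/5) + f) = 2 + ((A + ⅕) + f) = 2 + ((⅕ + A) + f) = 2 + (⅕ + A + f) = 11/5 + A + f)
c(49, -15)/1757 + 3511/2221 = (11/5 - 15 + 49)/1757 + 3511/2221 = (181/5)*(1/1757) + 3511*(1/2221) = 181/8785 + 3511/2221 = 31246136/19511485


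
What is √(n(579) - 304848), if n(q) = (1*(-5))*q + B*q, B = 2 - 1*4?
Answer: I*√308901 ≈ 555.79*I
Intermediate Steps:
B = -2 (B = 2 - 4 = -2)
n(q) = -7*q (n(q) = (1*(-5))*q - 2*q = -5*q - 2*q = -7*q)
√(n(579) - 304848) = √(-7*579 - 304848) = √(-4053 - 304848) = √(-308901) = I*√308901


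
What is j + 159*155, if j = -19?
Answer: 24626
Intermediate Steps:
j + 159*155 = -19 + 159*155 = -19 + 24645 = 24626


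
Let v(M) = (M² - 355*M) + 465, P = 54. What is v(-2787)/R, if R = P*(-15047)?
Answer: -2919073/270846 ≈ -10.778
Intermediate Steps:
v(M) = 465 + M² - 355*M
R = -812538 (R = 54*(-15047) = -812538)
v(-2787)/R = (465 + (-2787)² - 355*(-2787))/(-812538) = (465 + 7767369 + 989385)*(-1/812538) = 8757219*(-1/812538) = -2919073/270846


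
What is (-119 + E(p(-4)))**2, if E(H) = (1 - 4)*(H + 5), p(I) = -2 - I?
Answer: 19600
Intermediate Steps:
E(H) = -15 - 3*H (E(H) = -3*(5 + H) = -15 - 3*H)
(-119 + E(p(-4)))**2 = (-119 + (-15 - 3*(-2 - 1*(-4))))**2 = (-119 + (-15 - 3*(-2 + 4)))**2 = (-119 + (-15 - 3*2))**2 = (-119 + (-15 - 6))**2 = (-119 - 21)**2 = (-140)**2 = 19600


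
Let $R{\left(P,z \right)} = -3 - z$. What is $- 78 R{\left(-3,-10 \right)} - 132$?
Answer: $-678$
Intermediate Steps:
$- 78 R{\left(-3,-10 \right)} - 132 = - 78 \left(-3 - -10\right) - 132 = - 78 \left(-3 + 10\right) - 132 = \left(-78\right) 7 - 132 = -546 - 132 = -678$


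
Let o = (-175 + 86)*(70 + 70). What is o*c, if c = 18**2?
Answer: -4037040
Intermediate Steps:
c = 324
o = -12460 (o = -89*140 = -12460)
o*c = -12460*324 = -4037040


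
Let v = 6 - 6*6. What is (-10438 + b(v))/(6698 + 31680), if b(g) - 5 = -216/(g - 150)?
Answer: -52159/191890 ≈ -0.27182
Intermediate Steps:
v = -30 (v = 6 - 36 = -30)
b(g) = 5 - 216/(-150 + g) (b(g) = 5 - 216/(g - 150) = 5 - 216/(-150 + g))
(-10438 + b(v))/(6698 + 31680) = (-10438 + (-966 + 5*(-30))/(-150 - 30))/(6698 + 31680) = (-10438 + (-966 - 150)/(-180))/38378 = (-10438 - 1/180*(-1116))*(1/38378) = (-10438 + 31/5)*(1/38378) = -52159/5*1/38378 = -52159/191890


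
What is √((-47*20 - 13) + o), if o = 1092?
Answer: √139 ≈ 11.790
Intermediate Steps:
√((-47*20 - 13) + o) = √((-47*20 - 13) + 1092) = √((-940 - 13) + 1092) = √(-953 + 1092) = √139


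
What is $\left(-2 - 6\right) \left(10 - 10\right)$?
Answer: $0$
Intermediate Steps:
$\left(-2 - 6\right) \left(10 - 10\right) = - 8 \left(10 - 10\right) = \left(-8\right) 0 = 0$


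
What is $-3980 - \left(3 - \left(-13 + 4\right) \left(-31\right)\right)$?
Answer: $-3704$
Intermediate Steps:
$-3980 - \left(3 - \left(-13 + 4\right) \left(-31\right)\right) = -3980 - -276 = -3980 + \left(-3 + 279\right) = -3980 + 276 = -3704$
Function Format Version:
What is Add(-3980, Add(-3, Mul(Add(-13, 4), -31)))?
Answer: -3704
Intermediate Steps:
Add(-3980, Add(-3, Mul(Add(-13, 4), -31))) = Add(-3980, Add(-3, Mul(-9, -31))) = Add(-3980, Add(-3, 279)) = Add(-3980, 276) = -3704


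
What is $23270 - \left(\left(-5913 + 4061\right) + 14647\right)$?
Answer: $10475$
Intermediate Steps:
$23270 - \left(\left(-5913 + 4061\right) + 14647\right) = 23270 - \left(-1852 + 14647\right) = 23270 - 12795 = 10475$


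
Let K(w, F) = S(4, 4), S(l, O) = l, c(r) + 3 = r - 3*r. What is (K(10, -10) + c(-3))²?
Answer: 49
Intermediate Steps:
c(r) = -3 - 2*r (c(r) = -3 + (r - 3*r) = -3 - 2*r)
K(w, F) = 4
(K(10, -10) + c(-3))² = (4 + (-3 - 2*(-3)))² = (4 + (-3 + 6))² = (4 + 3)² = 7² = 49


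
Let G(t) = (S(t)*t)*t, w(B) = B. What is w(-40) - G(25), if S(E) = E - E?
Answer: -40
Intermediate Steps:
S(E) = 0
G(t) = 0 (G(t) = (0*t)*t = 0*t = 0)
w(-40) - G(25) = -40 - 1*0 = -40 + 0 = -40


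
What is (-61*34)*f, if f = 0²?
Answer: 0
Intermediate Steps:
f = 0
(-61*34)*f = -61*34*0 = -2074*0 = 0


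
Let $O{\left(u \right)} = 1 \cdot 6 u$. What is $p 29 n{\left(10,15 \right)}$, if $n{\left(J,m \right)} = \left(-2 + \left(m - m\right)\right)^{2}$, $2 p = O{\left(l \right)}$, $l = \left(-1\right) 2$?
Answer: $-696$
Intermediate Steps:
$l = -2$
$O{\left(u \right)} = 6 u$
$p = -6$ ($p = \frac{6 \left(-2\right)}{2} = \frac{1}{2} \left(-12\right) = -6$)
$n{\left(J,m \right)} = 4$ ($n{\left(J,m \right)} = \left(-2 + 0\right)^{2} = \left(-2\right)^{2} = 4$)
$p 29 n{\left(10,15 \right)} = \left(-6\right) 29 \cdot 4 = \left(-174\right) 4 = -696$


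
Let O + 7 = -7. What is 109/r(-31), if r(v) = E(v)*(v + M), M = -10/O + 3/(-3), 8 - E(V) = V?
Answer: -763/8541 ≈ -0.089334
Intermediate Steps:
O = -14 (O = -7 - 7 = -14)
E(V) = 8 - V
M = -2/7 (M = -10/(-14) + 3/(-3) = -10*(-1/14) + 3*(-⅓) = 5/7 - 1 = -2/7 ≈ -0.28571)
r(v) = (8 - v)*(-2/7 + v) (r(v) = (8 - v)*(v - 2/7) = (8 - v)*(-2/7 + v))
109/r(-31) = 109/((-(-8 - 31)*(-2 + 7*(-31))/7)) = 109/((-⅐*(-39)*(-2 - 217))) = 109/((-⅐*(-39)*(-219))) = 109/(-8541/7) = 109*(-7/8541) = -763/8541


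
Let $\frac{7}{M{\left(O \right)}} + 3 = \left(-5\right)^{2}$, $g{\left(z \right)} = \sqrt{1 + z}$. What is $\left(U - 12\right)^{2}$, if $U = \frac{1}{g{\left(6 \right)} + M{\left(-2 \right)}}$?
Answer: $\frac{231349868}{1592703} - \frac{5562128 \sqrt{7}}{1592703} \approx 136.02$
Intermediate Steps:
$M{\left(O \right)} = \frac{7}{22}$ ($M{\left(O \right)} = \frac{7}{-3 + \left(-5\right)^{2}} = \frac{7}{-3 + 25} = \frac{7}{22}$)
$U = \frac{1}{\frac{7}{22} + \sqrt{7}}$ ($U = \frac{1}{\sqrt{1 + 6} + \frac{7}{22}} = \frac{1}{\sqrt{7} + \frac{7}{22}} = \frac{1}{\frac{7}{22} + \sqrt{7}} \approx 0.33739$)
$\left(U - 12\right)^{2} = \left(\left(- \frac{22}{477} + \frac{484 \sqrt{7}}{3339}\right) - 12\right)^{2} = \left(- \frac{5746}{477} + \frac{484 \sqrt{7}}{3339}\right)^{2}$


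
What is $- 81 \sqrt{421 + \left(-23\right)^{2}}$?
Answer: $- 405 \sqrt{38} \approx -2496.6$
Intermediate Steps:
$- 81 \sqrt{421 + \left(-23\right)^{2}} = - 81 \sqrt{421 + 529} = - 81 \sqrt{950} = - 81 \cdot 5 \sqrt{38} = - 405 \sqrt{38}$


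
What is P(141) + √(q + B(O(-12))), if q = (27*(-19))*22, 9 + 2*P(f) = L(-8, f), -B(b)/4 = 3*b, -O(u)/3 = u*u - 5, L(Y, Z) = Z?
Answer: 66 + 3*I*√698 ≈ 66.0 + 79.259*I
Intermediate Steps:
O(u) = 15 - 3*u² (O(u) = -3*(u*u - 5) = -3*(u² - 5) = -3*(-5 + u²) = 15 - 3*u²)
B(b) = -12*b
P(f) = -9/2 + f/2
q = -11286 (q = -513*22 = -11286)
P(141) + √(q + B(O(-12))) = (-9/2 + (½)*141) + √(-11286 - 12*(15 - 3*(-12)²)) = (-9/2 + 141/2) + √(-11286 - 12*(15 - 3*144)) = 66 + √(-11286 - 12*(15 - 432)) = 66 + √(-11286 - 12*(-417)) = 66 + √(-11286 + 5004) = 66 + √(-6282) = 66 + 3*I*√698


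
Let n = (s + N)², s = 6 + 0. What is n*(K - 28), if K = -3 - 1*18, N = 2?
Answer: -3136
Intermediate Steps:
s = 6
K = -21 (K = -3 - 18 = -21)
n = 64 (n = (6 + 2)² = 8² = 64)
n*(K - 28) = 64*(-21 - 28) = 64*(-49) = -3136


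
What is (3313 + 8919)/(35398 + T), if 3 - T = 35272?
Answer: 12232/129 ≈ 94.822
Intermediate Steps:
T = -35269 (T = 3 - 1*35272 = 3 - 35272 = -35269)
(3313 + 8919)/(35398 + T) = (3313 + 8919)/(35398 - 35269) = 12232/129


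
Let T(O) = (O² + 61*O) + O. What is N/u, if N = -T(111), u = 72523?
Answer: -19203/72523 ≈ -0.26478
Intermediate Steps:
T(O) = O² + 62*O
N = -19203 (N = -111*(62 + 111) = -111*173 = -1*19203 = -19203)
N/u = -19203/72523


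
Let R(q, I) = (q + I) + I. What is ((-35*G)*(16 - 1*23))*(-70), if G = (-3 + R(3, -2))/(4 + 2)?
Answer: 34300/3 ≈ 11433.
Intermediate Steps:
R(q, I) = q + 2*I (R(q, I) = (I + q) + I = q + 2*I)
G = -⅔ (G = (-3 + (3 + 2*(-2)))/(4 + 2) = (-3 + (3 - 4))/6 = (-3 - 1)*(⅙) = -4*⅙ = -⅔ ≈ -0.66667)
((-35*G)*(16 - 1*23))*(-70) = ((-35*(-⅔))*(16 - 1*23))*(-70) = (70*(16 - 23)/3)*(-70) = ((70/3)*(-7))*(-70) = -490/3*(-70) = 34300/3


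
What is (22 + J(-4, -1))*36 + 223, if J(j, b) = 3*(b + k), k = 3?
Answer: 1231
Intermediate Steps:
J(j, b) = 9 + 3*b (J(j, b) = 3*(b + 3) = 3*(3 + b) = 9 + 3*b)
(22 + J(-4, -1))*36 + 223 = (22 + (9 + 3*(-1)))*36 + 223 = (22 + (9 - 3))*36 + 223 = (22 + 6)*36 + 223 = 28*36 + 223 = 1008 + 223 = 1231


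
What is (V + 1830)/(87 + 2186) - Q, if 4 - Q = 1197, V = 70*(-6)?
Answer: 2713099/2273 ≈ 1193.6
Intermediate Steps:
V = -420
Q = -1193 (Q = 4 - 1*1197 = 4 - 1197 = -1193)
(V + 1830)/(87 + 2186) - Q = (-420 + 1830)/(87 + 2186) - 1*(-1193) = 1410/2273 + 1193 = 2713099/2273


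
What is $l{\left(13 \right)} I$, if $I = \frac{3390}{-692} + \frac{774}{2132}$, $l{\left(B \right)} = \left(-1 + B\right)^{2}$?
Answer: $- \frac{60226848}{92209} \approx -653.16$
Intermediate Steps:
$I = - \frac{418242}{92209}$ ($I = 3390 \left(- \frac{1}{692}\right) + 774 \cdot \frac{1}{2132} = - \frac{1695}{346} + \frac{387}{1066} = - \frac{418242}{92209} \approx -4.5358$)
$l{\left(13 \right)} I = \left(-1 + 13\right)^{2} \left(- \frac{418242}{92209}\right) = 12^{2} \left(- \frac{418242}{92209}\right) = 144 \left(- \frac{418242}{92209}\right) = - \frac{60226848}{92209}$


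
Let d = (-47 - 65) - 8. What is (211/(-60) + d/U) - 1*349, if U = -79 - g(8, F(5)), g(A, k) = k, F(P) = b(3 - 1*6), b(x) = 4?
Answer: -1748333/4980 ≈ -351.07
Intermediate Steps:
F(P) = 4
d = -120 (d = -112 - 8 = -120)
U = -83 (U = -79 - 1*4 = -79 - 4 = -83)
(211/(-60) + d/U) - 1*349 = (211/(-60) - 120/(-83)) - 1*349 = (211*(-1/60) - 120*(-1/83)) - 349 = (-211/60 + 120/83) - 349 = -10313/4980 - 349 = -1748333/4980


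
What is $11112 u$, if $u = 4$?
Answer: $44448$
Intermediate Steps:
$11112 u = 11112 \cdot 4 = 44448$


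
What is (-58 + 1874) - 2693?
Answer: -877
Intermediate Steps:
(-58 + 1874) - 2693 = 1816 - 2693 = -877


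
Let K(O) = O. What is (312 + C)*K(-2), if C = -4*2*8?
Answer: -496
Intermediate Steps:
C = -64 (C = -8*8 = -64)
(312 + C)*K(-2) = (312 - 64)*(-2) = 248*(-2) = -496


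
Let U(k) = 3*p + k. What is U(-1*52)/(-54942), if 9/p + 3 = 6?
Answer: 43/54942 ≈ 0.00078264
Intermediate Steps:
p = 3 (p = 9/(-3 + 6) = 9/3 = 9*(1/3) = 3)
U(k) = 9 + k (U(k) = 3*3 + k = 9 + k)
U(-1*52)/(-54942) = (9 - 1*52)/(-54942) = (9 - 52)*(-1/54942) = -43*(-1/54942) = 43/54942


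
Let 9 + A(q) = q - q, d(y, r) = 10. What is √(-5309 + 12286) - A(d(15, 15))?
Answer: 9 + √6977 ≈ 92.528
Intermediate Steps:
A(q) = -9 (A(q) = -9 + (q - q) = -9 + 0 = -9)
√(-5309 + 12286) - A(d(15, 15)) = √(-5309 + 12286) - 1*(-9) = √6977 + 9 = 9 + √6977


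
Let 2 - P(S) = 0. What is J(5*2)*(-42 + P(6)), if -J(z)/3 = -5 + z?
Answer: 600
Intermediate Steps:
J(z) = 15 - 3*z (J(z) = -3*(-5 + z) = 15 - 3*z)
P(S) = 2 (P(S) = 2 - 1*0 = 2 + 0 = 2)
J(5*2)*(-42 + P(6)) = (15 - 15*2)*(-42 + 2) = (15 - 3*10)*(-40) = (15 - 30)*(-40) = -15*(-40) = 600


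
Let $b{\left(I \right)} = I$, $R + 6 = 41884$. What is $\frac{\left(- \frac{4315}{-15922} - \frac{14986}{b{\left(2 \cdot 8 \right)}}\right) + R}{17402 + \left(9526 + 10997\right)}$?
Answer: $\frac{2607491551}{2415367400} \approx 1.0795$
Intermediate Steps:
$R = 41878$ ($R = -6 + 41884 = 41878$)
$\frac{\left(- \frac{4315}{-15922} - \frac{14986}{b{\left(2 \cdot 8 \right)}}\right) + R}{17402 + \left(9526 + 10997\right)} = \frac{\left(- \frac{4315}{-15922} - \frac{14986}{2 \cdot 8}\right) + 41878}{17402 + \left(9526 + 10997\right)} = \frac{\left(\left(-4315\right) \left(- \frac{1}{15922}\right) - \frac{14986}{16}\right) + 41878}{17402 + 20523} = \frac{\left(\frac{4315}{15922} - \frac{7493}{8}\right) + 41878}{37925} = \left(\left(\frac{4315}{15922} - \frac{7493}{8}\right) + 41878\right) \frac{1}{37925} = \left(- \frac{59634513}{63688} + 41878\right) \frac{1}{37925} = \frac{2607491551}{63688} \cdot \frac{1}{37925} = \frac{2607491551}{2415367400}$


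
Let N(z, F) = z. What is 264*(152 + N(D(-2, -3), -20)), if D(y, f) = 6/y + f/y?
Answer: 39732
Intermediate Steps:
264*(152 + N(D(-2, -3), -20)) = 264*(152 + (6 - 3)/(-2)) = 264*(152 - ½*3) = 264*(152 - 3/2) = 264*(301/2) = 39732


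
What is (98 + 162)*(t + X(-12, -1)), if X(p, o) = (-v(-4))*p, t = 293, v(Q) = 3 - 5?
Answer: 69940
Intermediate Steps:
v(Q) = -2
X(p, o) = 2*p (X(p, o) = (-1*(-2))*p = 2*p)
(98 + 162)*(t + X(-12, -1)) = (98 + 162)*(293 + 2*(-12)) = 260*(293 - 24) = 260*269 = 69940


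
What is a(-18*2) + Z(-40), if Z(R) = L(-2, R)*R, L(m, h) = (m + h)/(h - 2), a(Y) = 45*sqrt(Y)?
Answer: -40 + 270*I ≈ -40.0 + 270.0*I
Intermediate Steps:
L(m, h) = (h + m)/(-2 + h)
Z(R) = R (Z(R) = ((R - 2)/(-2 + R))*R = ((-2 + R)/(-2 + R))*R = 1*R = R)
a(-18*2) + Z(-40) = 45*sqrt(-18*2) - 40 = 45*sqrt(-36) - 40 = 45*(6*I) - 40 = 270*I - 40 = -40 + 270*I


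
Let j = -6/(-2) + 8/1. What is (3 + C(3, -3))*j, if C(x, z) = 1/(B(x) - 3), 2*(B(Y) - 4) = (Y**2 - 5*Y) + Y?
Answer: 11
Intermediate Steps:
B(Y) = 4 + Y**2/2 - 2*Y (B(Y) = 4 + ((Y**2 - 5*Y) + Y)/2 = 4 + (Y**2 - 4*Y)/2 = 4 + (Y**2/2 - 2*Y) = 4 + Y**2/2 - 2*Y)
C(x, z) = 1/(1 + x**2/2 - 2*x) (C(x, z) = 1/((4 + x**2/2 - 2*x) - 3) = 1/(1 + x**2/2 - 2*x))
j = 11 (j = -6*(-1/2) + 8*1 = 3 + 8 = 11)
(3 + C(3, -3))*j = (3 + 2/(2 + 3**2 - 4*3))*11 = (3 + 2/(2 + 9 - 12))*11 = (3 + 2/(-1))*11 = (3 + 2*(-1))*11 = (3 - 2)*11 = 1*11 = 11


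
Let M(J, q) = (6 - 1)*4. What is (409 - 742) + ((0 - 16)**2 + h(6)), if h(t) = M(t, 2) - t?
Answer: -63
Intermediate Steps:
M(J, q) = 20 (M(J, q) = 5*4 = 20)
h(t) = 20 - t
(409 - 742) + ((0 - 16)**2 + h(6)) = (409 - 742) + ((0 - 16)**2 + (20 - 1*6)) = -333 + ((-16)**2 + (20 - 6)) = -333 + (256 + 14) = -333 + 270 = -63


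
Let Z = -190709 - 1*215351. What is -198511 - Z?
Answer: 207549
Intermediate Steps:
Z = -406060 (Z = -190709 - 215351 = -406060)
-198511 - Z = -198511 - 1*(-406060) = -198511 + 406060 = 207549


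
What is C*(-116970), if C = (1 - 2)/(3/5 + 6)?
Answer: 194950/11 ≈ 17723.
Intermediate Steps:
C = -5/33 (C = -1/(3*(⅕) + 6) = -1/(⅗ + 6) = -1/33/5 = -1*5/33 = -5/33 ≈ -0.15152)
C*(-116970) = -5/33*(-116970) = 194950/11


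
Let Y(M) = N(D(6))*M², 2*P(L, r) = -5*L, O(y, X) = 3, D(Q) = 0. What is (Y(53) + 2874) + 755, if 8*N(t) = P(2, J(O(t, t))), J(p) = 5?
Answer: 14987/8 ≈ 1873.4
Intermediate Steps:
P(L, r) = -5*L/2 (P(L, r) = (-5*L)/2 = -5*L/2)
N(t) = -5/8 (N(t) = (-5/2*2)/8 = (⅛)*(-5) = -5/8)
Y(M) = -5*M²/8
(Y(53) + 2874) + 755 = (-5/8*53² + 2874) + 755 = (-5/8*2809 + 2874) + 755 = (-14045/8 + 2874) + 755 = 8947/8 + 755 = 14987/8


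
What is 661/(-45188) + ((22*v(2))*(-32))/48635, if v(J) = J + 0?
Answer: -95772439/2197718380 ≈ -0.043578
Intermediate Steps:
v(J) = J
661/(-45188) + ((22*v(2))*(-32))/48635 = 661/(-45188) + ((22*2)*(-32))/48635 = 661*(-1/45188) + (44*(-32))*(1/48635) = -661/45188 - 1408*1/48635 = -661/45188 - 1408/48635 = -95772439/2197718380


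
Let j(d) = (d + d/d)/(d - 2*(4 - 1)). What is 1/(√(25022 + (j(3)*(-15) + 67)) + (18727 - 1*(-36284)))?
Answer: 55011/3026185012 - √25109/3026185012 ≈ 1.8126e-5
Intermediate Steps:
j(d) = (1 + d)/(-6 + d) (j(d) = (d + 1)/(d - 2*3) = (1 + d)/(d - 6) = (1 + d)/(-6 + d))
1/(√(25022 + (j(3)*(-15) + 67)) + (18727 - 1*(-36284))) = 1/(√(25022 + (((1 + 3)/(-6 + 3))*(-15) + 67)) + (18727 - 1*(-36284))) = 1/(√(25022 + ((4/(-3))*(-15) + 67)) + (18727 + 36284)) = 1/(√(25022 + (-⅓*4*(-15) + 67)) + 55011) = 1/(√(25022 + (-4/3*(-15) + 67)) + 55011) = 1/(√(25022 + (20 + 67)) + 55011) = 1/(√(25022 + 87) + 55011) = 1/(√25109 + 55011) = 1/(55011 + √25109)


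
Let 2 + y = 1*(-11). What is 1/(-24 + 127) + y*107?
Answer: -143272/103 ≈ -1391.0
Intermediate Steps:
y = -13 (y = -2 + 1*(-11) = -2 - 11 = -13)
1/(-24 + 127) + y*107 = 1/(-24 + 127) - 13*107 = 1/103 - 1391 = -143272/103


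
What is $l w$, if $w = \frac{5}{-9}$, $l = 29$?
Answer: $- \frac{145}{9} \approx -16.111$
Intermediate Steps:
$w = - \frac{5}{9}$ ($w = 5 \left(- \frac{1}{9}\right) = - \frac{5}{9} \approx -0.55556$)
$l w = 29 \left(- \frac{5}{9}\right) = - \frac{145}{9}$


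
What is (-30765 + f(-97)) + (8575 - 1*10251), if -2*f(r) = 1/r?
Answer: -6293553/194 ≈ -32441.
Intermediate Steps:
f(r) = -1/(2*r)
(-30765 + f(-97)) + (8575 - 1*10251) = (-30765 - 1/2/(-97)) + (8575 - 1*10251) = (-30765 - 1/2*(-1/97)) + (8575 - 10251) = (-30765 + 1/194) - 1676 = -5968409/194 - 1676 = -6293553/194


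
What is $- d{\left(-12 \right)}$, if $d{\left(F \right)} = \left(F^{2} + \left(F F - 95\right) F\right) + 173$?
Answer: $271$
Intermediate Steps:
$d{\left(F \right)} = 173 + F^{2} + F \left(-95 + F^{2}\right)$ ($d{\left(F \right)} = \left(F^{2} + \left(F^{2} - 95\right) F\right) + 173 = \left(F^{2} + \left(-95 + F^{2}\right) F\right) + 173 = \left(F^{2} + F \left(-95 + F^{2}\right)\right) + 173 = 173 + F^{2} + F \left(-95 + F^{2}\right)$)
$- d{\left(-12 \right)} = - (173 + \left(-12\right)^{2} + \left(-12\right)^{3} - -1140) = - (173 + 144 - 1728 + 1140) = \left(-1\right) \left(-271\right) = 271$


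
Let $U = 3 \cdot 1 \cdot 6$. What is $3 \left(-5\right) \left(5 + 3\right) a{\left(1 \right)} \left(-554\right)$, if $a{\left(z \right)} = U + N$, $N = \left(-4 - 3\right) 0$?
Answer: $1196640$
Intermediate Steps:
$N = 0$ ($N = \left(-7\right) 0 = 0$)
$U = 18$ ($U = 3 \cdot 6 = 18$)
$a{\left(z \right)} = 18$ ($a{\left(z \right)} = 18 + 0 = 18$)
$3 \left(-5\right) \left(5 + 3\right) a{\left(1 \right)} \left(-554\right) = 3 \left(-5\right) \left(5 + 3\right) 18 \left(-554\right) = \left(-15\right) 8 \left(-9972\right) = \left(-120\right) \left(-9972\right) = 1196640$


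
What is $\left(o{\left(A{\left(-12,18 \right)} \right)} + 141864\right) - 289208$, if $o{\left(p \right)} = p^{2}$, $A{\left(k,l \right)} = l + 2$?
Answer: $-146944$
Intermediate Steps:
$A{\left(k,l \right)} = 2 + l$
$\left(o{\left(A{\left(-12,18 \right)} \right)} + 141864\right) - 289208 = \left(\left(2 + 18\right)^{2} + 141864\right) - 289208 = \left(20^{2} + 141864\right) - 289208 = \left(400 + 141864\right) - 289208 = 142264 - 289208 = -146944$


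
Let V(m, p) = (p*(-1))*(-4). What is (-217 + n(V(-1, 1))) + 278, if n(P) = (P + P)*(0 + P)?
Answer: 93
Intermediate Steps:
V(m, p) = 4*p (V(m, p) = -p*(-4) = 4*p)
n(P) = 2*P**2 (n(P) = (2*P)*P = 2*P**2)
(-217 + n(V(-1, 1))) + 278 = (-217 + 2*(4*1)**2) + 278 = (-217 + 2*4**2) + 278 = (-217 + 2*16) + 278 = (-217 + 32) + 278 = -185 + 278 = 93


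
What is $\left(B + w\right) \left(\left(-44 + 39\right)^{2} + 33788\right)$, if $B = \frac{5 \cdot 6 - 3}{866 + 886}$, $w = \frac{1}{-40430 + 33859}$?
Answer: $\frac{1979920215}{3837464} \approx 515.95$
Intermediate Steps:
$w = - \frac{1}{6571}$ ($w = \frac{1}{-6571} = - \frac{1}{6571} \approx -0.00015218$)
$B = \frac{9}{584}$ ($B = \frac{30 - 3}{1752} = \frac{1}{1752} \cdot 27 = \frac{9}{584} \approx 0.015411$)
$\left(B + w\right) \left(\left(-44 + 39\right)^{2} + 33788\right) = \left(\frac{9}{584} - \frac{1}{6571}\right) \left(\left(-44 + 39\right)^{2} + 33788\right) = \frac{58555 \left(\left(-5\right)^{2} + 33788\right)}{3837464} = \frac{58555 \left(25 + 33788\right)}{3837464} = \frac{58555}{3837464} \cdot 33813 = \frac{1979920215}{3837464}$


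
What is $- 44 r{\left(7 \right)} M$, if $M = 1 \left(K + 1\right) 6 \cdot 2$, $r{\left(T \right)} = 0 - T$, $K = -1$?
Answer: $0$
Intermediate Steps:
$r{\left(T \right)} = - T$
$M = 0$ ($M = 1 \left(-1 + 1\right) 6 \cdot 2 = 1 \cdot 0 \cdot 6 \cdot 2 = 0 \cdot 6 \cdot 2 = 0 \cdot 2 = 0$)
$- 44 r{\left(7 \right)} M = - 44 \left(\left(-1\right) 7\right) 0 = \left(-44\right) \left(-7\right) 0 = 308 \cdot 0 = 0$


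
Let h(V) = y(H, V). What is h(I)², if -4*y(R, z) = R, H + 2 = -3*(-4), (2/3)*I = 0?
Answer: 25/4 ≈ 6.2500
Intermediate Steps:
I = 0 (I = (3/2)*0 = 0)
H = 10 (H = -2 - 3*(-4) = -2 + 12 = 10)
y(R, z) = -R/4
h(V) = -5/2 (h(V) = -¼*10 = -5/2)
h(I)² = (-5/2)² = 25/4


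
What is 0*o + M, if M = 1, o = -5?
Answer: 1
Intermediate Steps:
0*o + M = 0*(-5) + 1 = 0 + 1 = 1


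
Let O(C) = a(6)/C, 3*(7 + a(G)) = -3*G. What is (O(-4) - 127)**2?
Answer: 245025/16 ≈ 15314.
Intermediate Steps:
a(G) = -7 - G (a(G) = -7 + (-3*G)/3 = -7 - G)
O(C) = -13/C (O(C) = (-7 - 1*6)/C = (-7 - 6)/C = -13/C)
(O(-4) - 127)**2 = (-13/(-4) - 127)**2 = (-13*(-1/4) - 127)**2 = (13/4 - 127)**2 = (-495/4)**2 = 245025/16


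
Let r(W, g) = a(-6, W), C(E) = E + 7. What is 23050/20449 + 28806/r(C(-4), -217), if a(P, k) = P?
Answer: -98152599/20449 ≈ -4799.9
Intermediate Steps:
C(E) = 7 + E
r(W, g) = -6
23050/20449 + 28806/r(C(-4), -217) = 23050/20449 + 28806/(-6) = 23050*(1/20449) + 28806*(-⅙) = 23050/20449 - 4801 = -98152599/20449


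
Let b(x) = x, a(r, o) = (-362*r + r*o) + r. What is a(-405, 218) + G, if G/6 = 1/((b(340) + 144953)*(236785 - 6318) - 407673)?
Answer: 323212361710096/5580805693 ≈ 57915.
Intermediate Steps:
a(r, o) = -361*r + o*r (a(r, o) = (-362*r + o*r) + r = -361*r + o*r)
G = 1/5580805693 (G = 6/((340 + 144953)*(236785 - 6318) - 407673) = 6/(145293*230467 - 407673) = 6/(33485241831 - 407673) = 6/33484834158 = 6*(1/33484834158) = 1/5580805693 ≈ 1.7919e-10)
a(-405, 218) + G = -405*(-361 + 218) + 1/5580805693 = -405*(-143) + 1/5580805693 = 57915 + 1/5580805693 = 323212361710096/5580805693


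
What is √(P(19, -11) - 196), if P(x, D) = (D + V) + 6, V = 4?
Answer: I*√197 ≈ 14.036*I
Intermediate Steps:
P(x, D) = 10 + D (P(x, D) = (D + 4) + 6 = (4 + D) + 6 = 10 + D)
√(P(19, -11) - 196) = √((10 - 11) - 196) = √(-1 - 196) = √(-197) = I*√197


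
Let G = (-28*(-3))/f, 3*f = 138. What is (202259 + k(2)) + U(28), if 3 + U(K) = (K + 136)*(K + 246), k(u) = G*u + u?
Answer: 5685546/23 ≈ 2.4720e+5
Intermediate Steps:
f = 46 (f = (1/3)*138 = 46)
G = 42/23 (G = -28*(-3)/46 = 84*(1/46) = 42/23 ≈ 1.8261)
k(u) = 65*u/23 (k(u) = 42*u/23 + u = 65*u/23)
U(K) = -3 + (136 + K)*(246 + K) (U(K) = -3 + (K + 136)*(K + 246) = -3 + (136 + K)*(246 + K))
(202259 + k(2)) + U(28) = (202259 + (65/23)*2) + (33453 + 28**2 + 382*28) = (202259 + 130/23) + (33453 + 784 + 10696) = 4652087/23 + 44933 = 5685546/23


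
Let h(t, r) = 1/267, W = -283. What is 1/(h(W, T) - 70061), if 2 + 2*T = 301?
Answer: -267/18706286 ≈ -1.4273e-5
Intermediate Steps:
T = 299/2 (T = -1 + (1/2)*301 = -1 + 301/2 = 299/2 ≈ 149.50)
h(t, r) = 1/267
1/(h(W, T) - 70061) = 1/(1/267 - 70061) = 1/(-18706286/267) = -267/18706286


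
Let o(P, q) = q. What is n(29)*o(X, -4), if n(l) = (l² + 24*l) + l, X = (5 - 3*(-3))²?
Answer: -6264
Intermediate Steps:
X = 196 (X = (5 + 9)² = 14² = 196)
n(l) = l² + 25*l
n(29)*o(X, -4) = (29*(25 + 29))*(-4) = (29*54)*(-4) = 1566*(-4) = -6264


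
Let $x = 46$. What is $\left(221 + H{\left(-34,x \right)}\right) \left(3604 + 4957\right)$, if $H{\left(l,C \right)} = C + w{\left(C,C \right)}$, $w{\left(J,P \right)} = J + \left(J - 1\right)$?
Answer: $3064838$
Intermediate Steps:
$w{\left(J,P \right)} = -1 + 2 J$ ($w{\left(J,P \right)} = J + \left(J - 1\right) = J + \left(-1 + J\right) = -1 + 2 J$)
$H{\left(l,C \right)} = -1 + 3 C$ ($H{\left(l,C \right)} = C + \left(-1 + 2 C\right) = -1 + 3 C$)
$\left(221 + H{\left(-34,x \right)}\right) \left(3604 + 4957\right) = \left(221 + \left(-1 + 3 \cdot 46\right)\right) \left(3604 + 4957\right) = \left(221 + \left(-1 + 138\right)\right) 8561 = \left(221 + 137\right) 8561 = 358 \cdot 8561 = 3064838$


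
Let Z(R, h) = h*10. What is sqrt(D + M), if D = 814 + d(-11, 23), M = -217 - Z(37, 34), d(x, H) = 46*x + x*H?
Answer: I*sqrt(502) ≈ 22.405*I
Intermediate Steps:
Z(R, h) = 10*h
d(x, H) = 46*x + H*x
M = -557 (M = -217 - 10*34 = -217 - 1*340 = -217 - 340 = -557)
D = 55 (D = 814 - 11*(46 + 23) = 814 - 11*69 = 814 - 759 = 55)
sqrt(D + M) = sqrt(55 - 557) = sqrt(-502) = I*sqrt(502)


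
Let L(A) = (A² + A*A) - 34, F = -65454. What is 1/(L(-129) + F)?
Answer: -1/32206 ≈ -3.1050e-5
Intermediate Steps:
L(A) = -34 + 2*A² (L(A) = (A² + A²) - 34 = 2*A² - 34 = -34 + 2*A²)
1/(L(-129) + F) = 1/((-34 + 2*(-129)²) - 65454) = 1/((-34 + 2*16641) - 65454) = 1/((-34 + 33282) - 65454) = 1/(33248 - 65454) = 1/(-32206) = -1/32206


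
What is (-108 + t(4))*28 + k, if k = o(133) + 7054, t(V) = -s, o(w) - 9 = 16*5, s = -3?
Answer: 4203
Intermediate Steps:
o(w) = 89 (o(w) = 9 + 16*5 = 9 + 80 = 89)
t(V) = 3 (t(V) = -1*(-3) = 3)
k = 7143 (k = 89 + 7054 = 7143)
(-108 + t(4))*28 + k = (-108 + 3)*28 + 7143 = -105*28 + 7143 = -2940 + 7143 = 4203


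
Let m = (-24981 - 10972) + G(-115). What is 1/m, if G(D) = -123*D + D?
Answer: -1/21923 ≈ -4.5614e-5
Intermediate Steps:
G(D) = -122*D
m = -21923 (m = (-24981 - 10972) - 122*(-115) = -35953 + 14030 = -21923)
1/m = 1/(-21923) = -1/21923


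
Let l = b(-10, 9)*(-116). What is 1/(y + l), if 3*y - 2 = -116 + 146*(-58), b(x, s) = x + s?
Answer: -3/8234 ≈ -0.00036434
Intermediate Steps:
b(x, s) = s + x
y = -8582/3 (y = ⅔ + (-116 + 146*(-58))/3 = ⅔ + (-116 - 8468)/3 = ⅔ + (⅓)*(-8584) = ⅔ - 8584/3 = -8582/3 ≈ -2860.7)
l = 116 (l = (9 - 10)*(-116) = -1*(-116) = 116)
1/(y + l) = 1/(-8582/3 + 116) = 1/(-8234/3) = -3/8234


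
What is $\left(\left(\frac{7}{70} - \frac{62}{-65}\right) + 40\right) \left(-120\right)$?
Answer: $- \frac{64044}{13} \approx -4926.5$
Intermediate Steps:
$\left(\left(\frac{7}{70} - \frac{62}{-65}\right) + 40\right) \left(-120\right) = \left(\left(7 \cdot \frac{1}{70} - - \frac{62}{65}\right) + 40\right) \left(-120\right) = \left(\left(\frac{1}{10} + \frac{62}{65}\right) + 40\right) \left(-120\right) = \left(\frac{137}{130} + 40\right) \left(-120\right) = \frac{5337}{130} \left(-120\right) = - \frac{64044}{13}$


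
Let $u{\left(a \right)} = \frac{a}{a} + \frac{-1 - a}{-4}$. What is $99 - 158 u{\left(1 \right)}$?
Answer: $-138$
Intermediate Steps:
$u{\left(a \right)} = \frac{5}{4} + \frac{a}{4}$ ($u{\left(a \right)} = 1 + \left(-1 - a\right) \left(- \frac{1}{4}\right) = 1 + \left(\frac{1}{4} + \frac{a}{4}\right) = \frac{5}{4} + \frac{a}{4}$)
$99 - 158 u{\left(1 \right)} = 99 - 158 \left(\frac{5}{4} + \frac{1}{4} \cdot 1\right) = 99 - 158 \left(\frac{5}{4} + \frac{1}{4}\right) = 99 - 237 = -138$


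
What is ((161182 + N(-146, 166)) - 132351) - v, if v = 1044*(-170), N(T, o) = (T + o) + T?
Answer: 206185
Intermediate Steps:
N(T, o) = o + 2*T
v = -177480
((161182 + N(-146, 166)) - 132351) - v = ((161182 + (166 + 2*(-146))) - 132351) - 1*(-177480) = ((161182 + (166 - 292)) - 132351) + 177480 = ((161182 - 126) - 132351) + 177480 = (161056 - 132351) + 177480 = 28705 + 177480 = 206185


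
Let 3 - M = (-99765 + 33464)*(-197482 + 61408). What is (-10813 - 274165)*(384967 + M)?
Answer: 2570916859579312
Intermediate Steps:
M = -9021842271 (M = 3 - (-99765 + 33464)*(-197482 + 61408) = 3 - (-66301)*(-136074) = 3 - 1*9021842274 = 3 - 9021842274 = -9021842271)
(-10813 - 274165)*(384967 + M) = (-10813 - 274165)*(384967 - 9021842271) = -284978*(-9021457304) = 2570916859579312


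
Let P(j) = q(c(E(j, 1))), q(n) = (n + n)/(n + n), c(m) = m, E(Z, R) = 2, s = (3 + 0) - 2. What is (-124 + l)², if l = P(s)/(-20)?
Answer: 6155361/400 ≈ 15388.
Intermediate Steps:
s = 1 (s = 3 - 2 = 1)
q(n) = 1 (q(n) = (2*n)/((2*n)) = (2*n)*(1/(2*n)) = 1)
P(j) = 1
l = -1/20 (l = 1/(-20) = 1*(-1/20) = -1/20 ≈ -0.050000)
(-124 + l)² = (-124 - 1/20)² = (-2481/20)² = 6155361/400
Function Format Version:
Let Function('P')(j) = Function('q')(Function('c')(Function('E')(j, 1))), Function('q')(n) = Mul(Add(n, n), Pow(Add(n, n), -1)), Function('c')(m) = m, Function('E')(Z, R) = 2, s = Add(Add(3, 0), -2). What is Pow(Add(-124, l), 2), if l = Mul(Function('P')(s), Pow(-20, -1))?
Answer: Rational(6155361, 400) ≈ 15388.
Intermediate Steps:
s = 1 (s = Add(3, -2) = 1)
Function('q')(n) = 1 (Function('q')(n) = Mul(Mul(2, n), Pow(Mul(2, n), -1)) = Mul(Mul(2, n), Mul(Rational(1, 2), Pow(n, -1))) = 1)
Function('P')(j) = 1
l = Rational(-1, 20) (l = Mul(1, Pow(-20, -1)) = Mul(1, Rational(-1, 20)) = Rational(-1, 20) ≈ -0.050000)
Pow(Add(-124, l), 2) = Pow(Add(-124, Rational(-1, 20)), 2) = Pow(Rational(-2481, 20), 2) = Rational(6155361, 400)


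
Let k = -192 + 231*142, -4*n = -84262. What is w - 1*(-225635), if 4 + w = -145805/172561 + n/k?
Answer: 2539345699598411/11254428420 ≈ 2.2563e+5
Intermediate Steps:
n = 42131/2 (n = -1/4*(-84262) = 42131/2 ≈ 21066.)
k = 32610 (k = -192 + 32802 = 32610)
w = -47256948289/11254428420 (w = -4 + (-145805/172561 + (42131/2)/32610) = -4 + (-145805*1/172561 + (42131/2)*(1/32610)) = -4 + (-145805/172561 + 42131/65220) = -4 - 2239234609/11254428420 = -47256948289/11254428420 ≈ -4.1990)
w - 1*(-225635) = -47256948289/11254428420 - 1*(-225635) = -47256948289/11254428420 + 225635 = 2539345699598411/11254428420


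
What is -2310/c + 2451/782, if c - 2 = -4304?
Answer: 2058437/560694 ≈ 3.6712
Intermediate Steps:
c = -4302 (c = 2 - 4304 = -4302)
-2310/c + 2451/782 = -2310/(-4302) + 2451/782 = -2310*(-1/4302) + 2451*(1/782) = 385/717 + 2451/782 = 2058437/560694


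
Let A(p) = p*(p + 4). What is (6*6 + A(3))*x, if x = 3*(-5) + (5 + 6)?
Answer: -228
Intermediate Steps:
A(p) = p*(4 + p)
x = -4 (x = -15 + 11 = -4)
(6*6 + A(3))*x = (6*6 + 3*(4 + 3))*(-4) = (36 + 3*7)*(-4) = (36 + 21)*(-4) = 57*(-4) = -228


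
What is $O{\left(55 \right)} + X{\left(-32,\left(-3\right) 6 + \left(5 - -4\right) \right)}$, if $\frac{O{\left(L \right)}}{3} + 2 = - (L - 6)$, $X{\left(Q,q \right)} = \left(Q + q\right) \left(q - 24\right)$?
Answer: $1200$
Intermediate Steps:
$X{\left(Q,q \right)} = \left(-24 + q\right) \left(Q + q\right)$ ($X{\left(Q,q \right)} = \left(Q + q\right) \left(-24 + q\right) = \left(-24 + q\right) \left(Q + q\right)$)
$O{\left(L \right)} = 12 - 3 L$ ($O{\left(L \right)} = -6 + 3 \left(- (L - 6)\right) = -6 + 3 \left(- (-6 + L)\right) = -6 + 3 \left(6 - L\right) = -6 - \left(-18 + 3 L\right) = 12 - 3 L$)
$O{\left(55 \right)} + X{\left(-32,\left(-3\right) 6 + \left(5 - -4\right) \right)} = \left(12 - 165\right) - \left(-768 - \left(\left(-3\right) 6 + \left(5 - -4\right)\right)^{2} + 56 \left(\left(-3\right) 6 + \left(5 - -4\right)\right)\right) = \left(12 - 165\right) + \left(\left(-18 + \left(5 + 4\right)\right)^{2} + 768 - 24 \left(-18 + \left(5 + 4\right)\right) - 32 \left(-18 + \left(5 + 4\right)\right)\right) = -153 + \left(\left(-18 + 9\right)^{2} + 768 - 24 \left(-18 + 9\right) - 32 \left(-18 + 9\right)\right) = -153 + \left(\left(-9\right)^{2} + 768 - -216 - -288\right) = -153 + \left(81 + 768 + 216 + 288\right) = -153 + 1353 = 1200$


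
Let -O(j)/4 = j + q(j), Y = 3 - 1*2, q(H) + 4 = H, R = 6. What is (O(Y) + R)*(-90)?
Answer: -1260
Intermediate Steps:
q(H) = -4 + H
Y = 1 (Y = 3 - 2 = 1)
O(j) = 16 - 8*j (O(j) = -4*(j + (-4 + j)) = -4*(-4 + 2*j) = 16 - 8*j)
(O(Y) + R)*(-90) = ((16 - 8*1) + 6)*(-90) = ((16 - 8) + 6)*(-90) = (8 + 6)*(-90) = 14*(-90) = -1260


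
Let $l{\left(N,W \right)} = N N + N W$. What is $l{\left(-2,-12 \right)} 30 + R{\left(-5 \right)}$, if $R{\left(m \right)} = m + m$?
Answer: $830$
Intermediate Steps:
$l{\left(N,W \right)} = N^{2} + N W$
$R{\left(m \right)} = 2 m$
$l{\left(-2,-12 \right)} 30 + R{\left(-5 \right)} = - 2 \left(-2 - 12\right) 30 + 2 \left(-5\right) = \left(-2\right) \left(-14\right) 30 - 10 = 28 \cdot 30 - 10 = 840 - 10 = 830$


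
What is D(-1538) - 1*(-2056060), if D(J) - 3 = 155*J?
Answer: 1817673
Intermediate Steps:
D(J) = 3 + 155*J
D(-1538) - 1*(-2056060) = (3 + 155*(-1538)) - 1*(-2056060) = (3 - 238390) + 2056060 = -238387 + 2056060 = 1817673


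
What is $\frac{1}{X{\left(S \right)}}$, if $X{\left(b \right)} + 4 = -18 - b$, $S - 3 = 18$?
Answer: $- \frac{1}{43} \approx -0.023256$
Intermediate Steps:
$S = 21$ ($S = 3 + 18 = 21$)
$X{\left(b \right)} = -22 - b$ ($X{\left(b \right)} = -4 - \left(18 + b\right) = -22 - b$)
$\frac{1}{X{\left(S \right)}} = \frac{1}{-22 - 21} = \frac{1}{-43} = - \frac{1}{43}$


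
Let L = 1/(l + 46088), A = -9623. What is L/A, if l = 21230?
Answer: -1/647801114 ≈ -1.5437e-9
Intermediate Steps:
L = 1/67318 (L = 1/(21230 + 46088) = 1/67318 ≈ 1.4855e-5)
L/A = (1/67318)/(-9623) = (1/67318)*(-1/9623) = -1/647801114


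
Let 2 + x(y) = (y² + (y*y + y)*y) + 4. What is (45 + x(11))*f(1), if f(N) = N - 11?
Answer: -16200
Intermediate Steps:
f(N) = -11 + N
x(y) = 2 + y² + y*(y + y²) (x(y) = -2 + ((y² + (y*y + y)*y) + 4) = -2 + ((y² + (y² + y)*y) + 4) = -2 + ((y² + (y + y²)*y) + 4) = -2 + ((y² + y*(y + y²)) + 4) = -2 + (4 + y² + y*(y + y²)) = 2 + y² + y*(y + y²))
(45 + x(11))*f(1) = (45 + (2 + 11³ + 2*11²))*(-11 + 1) = (45 + (2 + 1331 + 2*121))*(-10) = (45 + (2 + 1331 + 242))*(-10) = (45 + 1575)*(-10) = 1620*(-10) = -16200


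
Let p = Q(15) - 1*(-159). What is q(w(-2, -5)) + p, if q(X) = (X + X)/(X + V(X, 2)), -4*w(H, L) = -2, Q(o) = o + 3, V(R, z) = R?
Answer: 178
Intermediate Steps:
Q(o) = 3 + o
w(H, L) = 1/2 (w(H, L) = -1/4*(-2) = 1/2)
q(X) = 1 (q(X) = (X + X)/(X + X) = (2*X)/((2*X)) = (2*X)*(1/(2*X)) = 1)
p = 177 (p = (3 + 15) - 1*(-159) = 18 + 159 = 177)
q(w(-2, -5)) + p = 1 + 177 = 178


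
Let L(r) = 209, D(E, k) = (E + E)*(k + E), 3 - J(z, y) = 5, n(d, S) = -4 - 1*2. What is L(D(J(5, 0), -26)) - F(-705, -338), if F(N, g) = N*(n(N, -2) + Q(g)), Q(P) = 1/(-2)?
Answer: -8747/2 ≈ -4373.5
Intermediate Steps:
Q(P) = -½
n(d, S) = -6 (n(d, S) = -4 - 2 = -6)
J(z, y) = -2 (J(z, y) = 3 - 1*5 = 3 - 5 = -2)
D(E, k) = 2*E*(E + k) (D(E, k) = (2*E)*(E + k) = 2*E*(E + k))
F(N, g) = -13*N/2 (F(N, g) = N*(-6 - ½) = N*(-13/2) = -13*N/2)
L(D(J(5, 0), -26)) - F(-705, -338) = 209 - (-13)*(-705)/2 = 209 - 1*9165/2 = 209 - 9165/2 = -8747/2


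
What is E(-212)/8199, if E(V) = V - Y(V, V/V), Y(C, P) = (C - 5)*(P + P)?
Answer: 74/2733 ≈ 0.027076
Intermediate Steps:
Y(C, P) = 2*P*(-5 + C) (Y(C, P) = (-5 + C)*(2*P) = 2*P*(-5 + C))
E(V) = 10 - V (E(V) = V - 2*V/V*(-5 + V) = V - 2*(-5 + V) = V - (-10 + 2*V) = V + (10 - 2*V) = 10 - V)
E(-212)/8199 = (10 - 1*(-212))/8199 = (10 + 212)*(1/8199) = 222*(1/8199) = 74/2733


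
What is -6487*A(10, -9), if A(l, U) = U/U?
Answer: -6487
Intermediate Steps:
A(l, U) = 1
-6487*A(10, -9) = -6487*1 = -6487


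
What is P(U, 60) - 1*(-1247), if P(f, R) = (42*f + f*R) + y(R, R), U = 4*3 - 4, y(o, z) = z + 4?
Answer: 2127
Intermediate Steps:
y(o, z) = 4 + z
U = 8 (U = 12 - 4 = 8)
P(f, R) = 4 + R + 42*f + R*f (P(f, R) = (42*f + f*R) + (4 + R) = (42*f + R*f) + (4 + R) = 4 + R + 42*f + R*f)
P(U, 60) - 1*(-1247) = (4 + 60 + 42*8 + 60*8) - 1*(-1247) = (4 + 60 + 336 + 480) + 1247 = 880 + 1247 = 2127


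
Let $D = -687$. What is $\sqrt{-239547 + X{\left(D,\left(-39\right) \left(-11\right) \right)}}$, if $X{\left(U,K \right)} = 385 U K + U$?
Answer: $i \sqrt{113708589} \approx 10663.0 i$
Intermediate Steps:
$X{\left(U,K \right)} = U + 385 K U$ ($X{\left(U,K \right)} = 385 K U + U = U + 385 K U$)
$\sqrt{-239547 + X{\left(D,\left(-39\right) \left(-11\right) \right)}} = \sqrt{-239547 - 687 \left(1 + 385 \left(\left(-39\right) \left(-11\right)\right)\right)} = \sqrt{-239547 - 687 \left(1 + 385 \cdot 429\right)} = \sqrt{-239547 - 687 \left(1 + 165165\right)} = \sqrt{-239547 - 113469042} = \sqrt{-113708589} = i \sqrt{113708589}$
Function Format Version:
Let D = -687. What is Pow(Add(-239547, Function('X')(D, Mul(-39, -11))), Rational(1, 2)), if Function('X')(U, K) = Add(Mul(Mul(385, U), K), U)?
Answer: Mul(I, Pow(113708589, Rational(1, 2))) ≈ Mul(10663., I)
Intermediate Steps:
Function('X')(U, K) = Add(U, Mul(385, K, U)) (Function('X')(U, K) = Add(Mul(385, K, U), U) = Add(U, Mul(385, K, U)))
Pow(Add(-239547, Function('X')(D, Mul(-39, -11))), Rational(1, 2)) = Pow(Add(-239547, Mul(-687, Add(1, Mul(385, Mul(-39, -11))))), Rational(1, 2)) = Pow(Add(-239547, Mul(-687, Add(1, Mul(385, 429)))), Rational(1, 2)) = Pow(Add(-239547, Mul(-687, Add(1, 165165))), Rational(1, 2)) = Pow(Add(-239547, Mul(-687, 165166)), Rational(1, 2)) = Pow(Add(-239547, -113469042), Rational(1, 2)) = Pow(-113708589, Rational(1, 2)) = Mul(I, Pow(113708589, Rational(1, 2)))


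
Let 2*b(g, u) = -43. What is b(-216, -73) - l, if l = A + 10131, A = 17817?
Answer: -55939/2 ≈ -27970.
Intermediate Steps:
b(g, u) = -43/2 (b(g, u) = (1/2)*(-43) = -43/2)
l = 27948 (l = 17817 + 10131 = 27948)
b(-216, -73) - l = -43/2 - 1*27948 = -43/2 - 27948 = -55939/2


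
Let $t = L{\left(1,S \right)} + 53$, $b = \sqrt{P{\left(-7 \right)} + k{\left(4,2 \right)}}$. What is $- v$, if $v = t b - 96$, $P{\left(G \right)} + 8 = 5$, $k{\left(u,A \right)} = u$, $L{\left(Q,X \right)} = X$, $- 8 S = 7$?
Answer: $\frac{351}{8} \approx 43.875$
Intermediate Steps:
$S = - \frac{7}{8}$ ($S = \left(- \frac{1}{8}\right) 7 = - \frac{7}{8} \approx -0.875$)
$P{\left(G \right)} = -3$ ($P{\left(G \right)} = -8 + 5 = -3$)
$b = 1$ ($b = \sqrt{-3 + 4} = \sqrt{1} = 1$)
$t = \frac{417}{8}$ ($t = - \frac{7}{8} + 53 = \frac{417}{8} \approx 52.125$)
$v = - \frac{351}{8}$ ($v = \frac{417}{8} \cdot 1 - 96 = \frac{417}{8} - 96 = - \frac{351}{8} \approx -43.875$)
$- v = \left(-1\right) \left(- \frac{351}{8}\right) = \frac{351}{8}$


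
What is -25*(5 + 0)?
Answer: -125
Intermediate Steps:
-25*(5 + 0) = -25*5 = -125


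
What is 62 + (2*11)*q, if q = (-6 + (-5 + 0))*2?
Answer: -422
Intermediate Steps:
q = -22 (q = (-6 - 5)*2 = -11*2 = -22)
62 + (2*11)*q = 62 + (2*11)*(-22) = 62 + 22*(-22) = 62 - 484 = -422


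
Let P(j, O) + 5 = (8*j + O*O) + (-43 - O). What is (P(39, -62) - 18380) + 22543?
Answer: 8333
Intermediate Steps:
P(j, O) = -48 + O² - O + 8*j (P(j, O) = -5 + ((8*j + O*O) + (-43 - O)) = -5 + ((8*j + O²) + (-43 - O)) = -5 + ((O² + 8*j) + (-43 - O)) = -5 + (-43 + O² - O + 8*j) = -48 + O² - O + 8*j)
(P(39, -62) - 18380) + 22543 = ((-48 + (-62)² - 1*(-62) + 8*39) - 18380) + 22543 = ((-48 + 3844 + 62 + 312) - 18380) + 22543 = (4170 - 18380) + 22543 = -14210 + 22543 = 8333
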